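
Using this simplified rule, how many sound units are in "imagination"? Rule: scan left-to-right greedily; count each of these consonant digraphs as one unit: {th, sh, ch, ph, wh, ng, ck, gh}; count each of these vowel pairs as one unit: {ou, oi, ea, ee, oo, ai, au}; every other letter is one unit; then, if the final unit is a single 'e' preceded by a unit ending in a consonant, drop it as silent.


Word: "imagination" (11 letters)
Left-to-right scan:
  (1) 'i' (letter)
  (2) 'm' (letter)
  (3) 'a' (letter)
  (4) 'g' (letter)
  (5) 'i' (letter)
  (6) 'n' (letter)
  (7) 'a' (letter)
  (8) 't' (letter)
  (9) 'i' (letter)
  (10) 'o' (letter)
  (11) 'n' (letter)
Units from scan: 11
Sound units = 11 units


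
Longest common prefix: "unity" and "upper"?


Word 1: "unity"
Word 2: "upper"
Comparing from start:
  Pos 0: 'u' == 'u'
  Pos 1: 'n' != 'p' (stop)
LCP = "u" (length 1)


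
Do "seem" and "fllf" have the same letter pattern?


Pattern of "seem": [0, 1, 1, 2]
Pattern of "fllf": [0, 1, 1, 0]
Patterns do not match
Same pattern = No


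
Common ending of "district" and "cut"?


Word 1: "district"
Word 2: "cut"
Comparing from end:
  Pos -1: 't' == 't'
  Pos -2: 'c' != 'u' (stop)
LCS = "t" (length 1)


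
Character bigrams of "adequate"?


Word: "adequate" (length 8)
Number of bigrams = 8 - 2 + 1 = 7
  Position 0: "ad"
  Position 1: "de"
  Position 2: "eq"
  Position 3: "qu"
  Position 4: "ua"
  Position 5: "at"
  Position 6: "te"
Bigrams = "ad", "de", "eq", "qu", "ua", "at", "te"


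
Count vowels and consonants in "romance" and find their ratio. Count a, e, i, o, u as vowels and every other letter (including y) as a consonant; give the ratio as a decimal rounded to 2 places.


Word: "romance"
Vowels (a,e,i,o,u): 3
Consonants: 4
Ratio = 3/4
= 0.75


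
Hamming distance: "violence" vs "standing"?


Comparing character by character (same length = 8):
  Pos 0: 'v' vs 's' !=
  Pos 1: 'i' vs 't' !=
  Pos 2: 'o' vs 'a' !=
  Pos 3: 'l' vs 'n' !=
  Pos 4: 'e' vs 'd' !=
  Pos 5: 'n' vs 'i' !=
  Pos 6: 'c' vs 'n' !=
  Pos 7: 'e' vs 'g' !=
Hamming distance = 8


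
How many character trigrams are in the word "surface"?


Word: "surface" (length 7)
Number of 3-grams = length - 3 + 1 = 7 - 3 + 1
= 5


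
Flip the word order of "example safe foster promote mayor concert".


Original: "example safe foster promote mayor concert"
Words (1..n): example | safe | foster | promote | mayor | concert
Reversed (n..1): concert | mayor | promote | foster | safe | example
Result = "concert mayor promote foster safe example"


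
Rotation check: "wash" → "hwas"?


Word: "wash", Candidate: "hwas"
Method: check if candidate is substring of word+word
"washwash" contains "hwas"? Yes
Is rotation = Yes


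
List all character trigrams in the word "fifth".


Word: "fifth" (length 5)
Number of trigrams = 5 - 3 + 1 = 3
  Position 0: "fif"
  Position 1: "ift"
  Position 2: "fth"
Trigrams = "fif", "ift", "fth"


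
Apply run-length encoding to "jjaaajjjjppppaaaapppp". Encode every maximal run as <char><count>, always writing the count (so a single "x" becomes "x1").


String: "jjaaajjjjppppaaaapppp"
Scanning for consecutive runs:
  'j' x 2
  'a' x 3
  'j' x 4
  'p' x 4
  'a' x 4
  'p' x 4
RLE = "j2a3j4p4a4p4"


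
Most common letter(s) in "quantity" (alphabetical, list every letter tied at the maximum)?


Word: "quantity"
Letter counts:
  'a': 1
  'i': 1
  'n': 1
  'q': 1
  't': 2
  'u': 1
  'y': 1
Maximum count = 2
Most frequent = 't' (2 times each)


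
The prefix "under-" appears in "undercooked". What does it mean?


Prefix: under-
Example: undercooked (under- + cooked)
Meaning = insufficient


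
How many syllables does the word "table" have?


Word: "table"
Syllable breakdown: ta-ble
Counting: 2 parts
= 2 syllables


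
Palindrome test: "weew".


Word: "weew"
Reversed: "weew"
Forward == Backward? weew == weew
Palindrome = Yes


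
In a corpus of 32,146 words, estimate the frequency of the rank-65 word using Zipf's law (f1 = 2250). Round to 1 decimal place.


Zipf's law: f(r) = f(1) / r
f(1) = 2250
f(65) = 2250 / 65
= 34.6 occurrences


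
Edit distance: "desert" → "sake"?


Word 1: "desert" (length 6)
Word 2: "sake" (length 4)
One optimal edit sequence (insert/delete/substitute each cost 1):
  1. delete 'd'  (+1)
  2. delete 'e'  (+1)
  3. keep 's'
  4. substitute 'e' -> 'a'  (+1)
  5. substitute 'r' -> 'k'  (+1)
  6. substitute 't' -> 'e'  (+1)
Total edit operations: 5
Edit distance = 5


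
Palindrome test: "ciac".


Word: "ciac"
Reversed: "caic"
Forward == Backward? ciac != caic
Palindrome = No


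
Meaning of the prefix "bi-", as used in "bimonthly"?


Prefix: bi-
Example: bimonthly (bi- + monthly)
Meaning = two


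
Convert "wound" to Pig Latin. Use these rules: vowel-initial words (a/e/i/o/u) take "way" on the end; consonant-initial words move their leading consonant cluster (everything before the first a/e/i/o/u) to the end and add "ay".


Word: "wound"
Starts with consonant(s) → move to end, add 'ay'
Consonant cluster: "w"
Pig Latin = "oundway"


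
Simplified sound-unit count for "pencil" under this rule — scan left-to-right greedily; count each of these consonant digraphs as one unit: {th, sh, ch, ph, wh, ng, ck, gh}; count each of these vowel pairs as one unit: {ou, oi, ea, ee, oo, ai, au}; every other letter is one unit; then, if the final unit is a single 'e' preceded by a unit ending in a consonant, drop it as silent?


Word: "pencil" (6 letters)
Left-to-right scan:
  (1) 'p' (letter)
  (2) 'e' (letter)
  (3) 'n' (letter)
  (4) 'c' (letter)
  (5) 'i' (letter)
  (6) 'l' (letter)
Units from scan: 6
Sound units = 6 units


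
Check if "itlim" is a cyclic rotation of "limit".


Word: "limit", Candidate: "itlim"
Method: check if candidate is substring of word+word
"limitlimit" contains "itlim"? Yes
Is rotation = Yes


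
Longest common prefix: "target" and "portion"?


Word 1: "target"
Word 2: "portion"
Comparing from start:
  Pos 0: 't' != 'p' (stop)
LCP = "" (length 0)


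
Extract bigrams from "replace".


Word: "replace" (length 7)
Number of bigrams = 7 - 2 + 1 = 6
  Position 0: "re"
  Position 1: "ep"
  Position 2: "pl"
  Position 3: "la"
  Position 4: "ac"
  Position 5: "ce"
Bigrams = "re", "ep", "pl", "la", "ac", "ce"


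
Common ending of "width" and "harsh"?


Word 1: "width"
Word 2: "harsh"
Comparing from end:
  Pos -1: 'h' == 'h'
  Pos -2: 't' != 's' (stop)
LCS = "h" (length 1)


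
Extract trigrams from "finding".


Word: "finding" (length 7)
Number of trigrams = 7 - 3 + 1 = 5
  Position 0: "fin"
  Position 1: "ind"
  Position 2: "ndi"
  Position 3: "din"
  Position 4: "ing"
Trigrams = "fin", "ind", "ndi", "din", "ing"


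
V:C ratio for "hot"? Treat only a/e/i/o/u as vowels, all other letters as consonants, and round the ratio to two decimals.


Word: "hot"
Vowels (a,e,i,o,u): 1
Consonants: 2
Ratio = 1/2
= 0.50


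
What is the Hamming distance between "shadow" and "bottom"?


Comparing character by character (same length = 6):
  Pos 0: 's' vs 'b' !=
  Pos 1: 'h' vs 'o' !=
  Pos 2: 'a' vs 't' !=
  Pos 3: 'd' vs 't' !=
  Pos 4: 'o' vs 'o' =
  Pos 5: 'w' vs 'm' !=
Hamming distance = 5


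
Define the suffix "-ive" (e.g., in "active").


Suffix: -ive
As in: active -> act + -ive
Meaning = tending to


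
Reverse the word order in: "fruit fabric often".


Original: "fruit fabric often"
Words (1..n): fruit | fabric | often
Reversed (n..1): often | fabric | fruit
Result = "often fabric fruit"


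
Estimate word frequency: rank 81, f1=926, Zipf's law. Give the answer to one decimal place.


Zipf's law: f(r) = f(1) / r
f(1) = 926
f(81) = 926 / 81
= 11.4 occurrences


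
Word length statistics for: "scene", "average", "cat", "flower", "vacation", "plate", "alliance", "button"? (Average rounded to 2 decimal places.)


Lengths: "scene"=5, "average"=7, "cat"=3, "flower"=6, "vacation"=8, "plate"=5, "alliance"=8, "button"=6
Sum = 48, Count = 8
Average = 48/8 = 6.00
= avg=6.00, min=3, max=8


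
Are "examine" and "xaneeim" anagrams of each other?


Word 1: "examine" → sorted: aeeimnx
Word 2: "xaneeim" → sorted: aeeimnx
Same letters? aeeimnx == aeeimnx
Anagram = Yes


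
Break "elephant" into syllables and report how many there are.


Word: "elephant"
Syllable breakdown: el | e | phant
Counting: 3 parts
= 3 syllables


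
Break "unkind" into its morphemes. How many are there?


Word: "unkind"
Morphemes: un- / kind
Each morpheme carries meaning
= 2 morphemes


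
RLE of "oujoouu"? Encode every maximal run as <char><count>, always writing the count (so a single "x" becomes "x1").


String: "oujoouu"
Scanning for consecutive runs:
  'o' x 1
  'u' x 1
  'j' x 1
  'o' x 2
  'u' x 2
RLE = "o1u1j1o2u2"


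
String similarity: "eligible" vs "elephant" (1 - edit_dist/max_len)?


Word 1: "eligible" (length 8)
Word 2: "elephant" (length 8)
One optimal edit sequence:
  1. keep 'e'
  2. keep 'l'
  3. substitute 'i' -> 'e'  (+1)
  4. substitute 'g' -> 'p'  (+1)
  5. substitute 'i' -> 'h'  (+1)
  6. substitute 'b' -> 'a'  (+1)
  7. substitute 'l' -> 'n'  (+1)
  8. substitute 'e' -> 't'  (+1)
Edit distance = 6
Max length = max(8, 8) = 8
Similarity = 1 - 6/8
= 0.2500


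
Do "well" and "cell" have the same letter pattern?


Pattern of "well": [0, 1, 2, 2]
Pattern of "cell": [0, 1, 2, 2]
Patterns match
Same pattern = Yes


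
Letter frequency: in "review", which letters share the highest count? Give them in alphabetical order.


Word: "review"
Letter counts:
  'e': 2
  'i': 1
  'r': 1
  'v': 1
  'w': 1
Maximum count = 2
Most frequent = 'e' (2 times each)


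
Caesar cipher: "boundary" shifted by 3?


Word: "boundary"
Shift: 3
Each letter → (letter + shift) mod 26:
  'b' (1) + 3 = 4 → 'e'
  'o' (14) + 3 = 17 → 'r'
  'u' (20) + 3 = 23 → 'x'
  'n' (13) + 3 = 16 → 'q'
  'd' (3) + 3 = 6 → 'g'
  'a' (0) + 3 = 3 → 'd'
  'r' (17) + 3 = 20 → 'u'
  'y' (24) + 3 = 1 → 'b'
Result = "erxqgdub"


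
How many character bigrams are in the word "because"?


Word: "because" (length 7)
Number of 2-grams = length - 2 + 1 = 7 - 2 + 1
= 6


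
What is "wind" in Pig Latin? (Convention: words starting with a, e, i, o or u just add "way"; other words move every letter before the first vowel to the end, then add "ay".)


Word: "wind"
Starts with consonant(s) → move to end, add 'ay'
Consonant cluster: "w"
Pig Latin = "indway"


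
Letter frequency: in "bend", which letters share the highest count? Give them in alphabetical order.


Word: "bend"
Letter counts:
  'b': 1
  'd': 1
  'e': 1
  'n': 1
Maximum count = 1
Most frequent = 'b', 'd', 'e', 'n' (1 time each)


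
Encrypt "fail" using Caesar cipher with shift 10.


Word: "fail"
Shift: 10
Each letter → (letter + shift) mod 26:
  'f' (5) + 10 = 15 → 'p'
  'a' (0) + 10 = 10 → 'k'
  'i' (8) + 10 = 18 → 's'
  'l' (11) + 10 = 21 → 'v'
Result = "pksv"


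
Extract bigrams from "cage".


Word: "cage" (length 4)
Number of bigrams = 4 - 2 + 1 = 3
  Position 0: "ca"
  Position 1: "ag"
  Position 2: "ge"
Bigrams = "ca", "ag", "ge"


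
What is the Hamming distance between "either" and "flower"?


Comparing character by character (same length = 6):
  Pos 0: 'e' vs 'f' !=
  Pos 1: 'i' vs 'l' !=
  Pos 2: 't' vs 'o' !=
  Pos 3: 'h' vs 'w' !=
  Pos 4: 'e' vs 'e' =
  Pos 5: 'r' vs 'r' =
Hamming distance = 4


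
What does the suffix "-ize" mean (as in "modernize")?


Suffix: -ize
Example: modernize (modern + -ize)
Meaning = to make


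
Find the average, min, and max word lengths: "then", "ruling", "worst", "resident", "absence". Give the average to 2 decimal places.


Lengths: "then"=4, "ruling"=6, "worst"=5, "resident"=8, "absence"=7
Sum = 30, Count = 5
Average = 30/5 = 6.00
= avg=6.00, min=4, max=8


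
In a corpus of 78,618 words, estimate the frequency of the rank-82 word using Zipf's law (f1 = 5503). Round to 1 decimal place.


Zipf's law: f(r) = f(1) / r
f(1) = 5503
f(82) = 5503 / 82
= 67.1 occurrences


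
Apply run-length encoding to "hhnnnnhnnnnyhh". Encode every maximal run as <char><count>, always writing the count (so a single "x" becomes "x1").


String: "hhnnnnhnnnnyhh"
Scanning for consecutive runs:
  'h' x 2
  'n' x 4
  'h' x 1
  'n' x 4
  'y' x 1
  'h' x 2
RLE = "h2n4h1n4y1h2"


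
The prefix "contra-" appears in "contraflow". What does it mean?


Prefix: contra-
Example: contraflow (contra- + flow)
Meaning = against


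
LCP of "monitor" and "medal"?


Word 1: "monitor"
Word 2: "medal"
Comparing from start:
  Pos 0: 'm' == 'm'
  Pos 1: 'o' != 'e' (stop)
LCP = "m" (length 1)


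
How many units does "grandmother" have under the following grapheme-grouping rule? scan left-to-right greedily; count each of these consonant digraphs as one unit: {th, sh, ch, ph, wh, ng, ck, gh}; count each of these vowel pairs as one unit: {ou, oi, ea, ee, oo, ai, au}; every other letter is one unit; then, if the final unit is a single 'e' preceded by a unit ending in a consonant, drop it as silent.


Word: "grandmother" (11 letters)
Left-to-right scan:
  (1) 'g' (letter)
  (2) 'r' (letter)
  (3) 'a' (letter)
  (4) 'n' (letter)
  (5) 'd' (letter)
  (6) 'm' (letter)
  (7) 'o' (letter)
  (8) 'th' (digraph)
  (9) 'e' (letter)
  (10) 'r' (letter)
Units from scan: 10
Sound units = 10 units


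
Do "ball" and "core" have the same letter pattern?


Pattern of "ball": [0, 1, 2, 2]
Pattern of "core": [0, 1, 2, 3]
Patterns do not match
Same pattern = No


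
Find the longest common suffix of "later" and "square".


Word 1: "later"
Word 2: "square"
Comparing from end:
  Pos -1: 'r' != 'e' (stop)
LCS = "" (length 0)


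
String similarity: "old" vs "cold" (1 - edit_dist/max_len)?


Word 1: "old" (length 3)
Word 2: "cold" (length 4)
One optimal edit sequence:
  1. insert 'c'  (+1)
  2. keep 'o'
  3. keep 'l'
  4. keep 'd'
Edit distance = 1
Max length = max(3, 4) = 4
Similarity = 1 - 1/4
= 0.7500


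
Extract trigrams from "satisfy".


Word: "satisfy" (length 7)
Number of trigrams = 7 - 3 + 1 = 5
  Position 0: "sat"
  Position 1: "ati"
  Position 2: "tis"
  Position 3: "isf"
  Position 4: "sfy"
Trigrams = "sat", "ati", "tis", "isf", "sfy"


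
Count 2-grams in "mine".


Word: "mine" (length 4)
Number of 2-grams = length - 2 + 1 = 4 - 2 + 1
= 3


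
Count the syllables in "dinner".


Word: "dinner"
Syllable breakdown: din-ner
Counting: 2 parts
= 2 syllables


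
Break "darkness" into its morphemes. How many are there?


Word: "darkness"
Morphemes: dark + -ness
Each morpheme carries meaning
= 2 morphemes


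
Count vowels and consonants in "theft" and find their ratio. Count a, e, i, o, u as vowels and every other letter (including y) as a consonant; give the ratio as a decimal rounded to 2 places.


Word: "theft"
Vowels (a,e,i,o,u): 1
Consonants: 4
Ratio = 1/4
= 0.25


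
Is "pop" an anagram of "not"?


Word 1: "not" → sorted: not
Word 2: "pop" → sorted: opp
Same letters? not != opp
Anagram = No


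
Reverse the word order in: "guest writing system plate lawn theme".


Original: "guest writing system plate lawn theme"
Words (1..n): guest | writing | system | plate | lawn | theme
Reversed (n..1): theme | lawn | plate | system | writing | guest
Result = "theme lawn plate system writing guest"


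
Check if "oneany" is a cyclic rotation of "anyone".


Word: "anyone", Candidate: "oneany"
Method: check if candidate is substring of word+word
"anyoneanyone" contains "oneany"? Yes
Is rotation = Yes


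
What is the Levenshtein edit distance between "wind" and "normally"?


Word 1: "wind" (length 4)
Word 2: "normally" (length 8)
One optimal edit sequence (insert/delete/substitute each cost 1):
  1. insert 'n'  (+1)
  2. insert 'o'  (+1)
  3. insert 'r'  (+1)
  4. insert 'm'  (+1)
  5. substitute 'w' -> 'a'  (+1)
  6. substitute 'i' -> 'l'  (+1)
  7. substitute 'n' -> 'l'  (+1)
  8. substitute 'd' -> 'y'  (+1)
Total edit operations: 8
Edit distance = 8


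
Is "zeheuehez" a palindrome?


Word: "zeheuehez"
Reversed: "zeheuehez"
Forward == Backward? zeheuehez == zeheuehez
Palindrome = Yes


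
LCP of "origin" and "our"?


Word 1: "origin"
Word 2: "our"
Comparing from start:
  Pos 0: 'o' == 'o'
  Pos 1: 'r' != 'u' (stop)
LCP = "o" (length 1)


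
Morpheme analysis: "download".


Word: "download"
Morphemes: down- | load
Each morpheme carries meaning
= 2 morphemes


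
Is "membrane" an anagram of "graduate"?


Word 1: "graduate" → sorted: aadegrtu
Word 2: "membrane" → sorted: abeemmnr
Same letters? aadegrtu != abeemmnr
Anagram = No


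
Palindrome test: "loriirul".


Word: "loriirul"
Reversed: "luriirol"
Forward == Backward? loriirul != luriirol
Palindrome = No


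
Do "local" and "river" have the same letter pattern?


Pattern of "local": [0, 1, 2, 3, 0]
Pattern of "river": [0, 1, 2, 3, 0]
Patterns match
Same pattern = Yes


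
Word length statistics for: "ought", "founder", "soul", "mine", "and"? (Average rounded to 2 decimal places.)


Lengths: "ought"=5, "founder"=7, "soul"=4, "mine"=4, "and"=3
Sum = 23, Count = 5
Average = 23/5 = 4.60
= avg=4.60, min=3, max=7


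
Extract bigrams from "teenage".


Word: "teenage" (length 7)
Number of bigrams = 7 - 2 + 1 = 6
  Position 0: "te"
  Position 1: "ee"
  Position 2: "en"
  Position 3: "na"
  Position 4: "ag"
  Position 5: "ge"
Bigrams = "te", "ee", "en", "na", "ag", "ge"


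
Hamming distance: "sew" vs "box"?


Comparing character by character (same length = 3):
  Pos 0: 's' vs 'b' !=
  Pos 1: 'e' vs 'o' !=
  Pos 2: 'w' vs 'x' !=
Hamming distance = 3


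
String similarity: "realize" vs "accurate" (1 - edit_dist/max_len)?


Word 1: "realize" (length 7)
Word 2: "accurate" (length 8)
One optimal edit sequence:
  1. insert 'a'  (+1)
  2. substitute 'r' -> 'c'  (+1)
  3. substitute 'e' -> 'c'  (+1)
  4. substitute 'a' -> 'u'  (+1)
  5. substitute 'l' -> 'r'  (+1)
  6. substitute 'i' -> 'a'  (+1)
  7. substitute 'z' -> 't'  (+1)
  8. keep 'e'
Edit distance = 7
Max length = max(7, 8) = 8
Similarity = 1 - 7/8
= 0.1250


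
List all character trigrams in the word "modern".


Word: "modern" (length 6)
Number of trigrams = 6 - 3 + 1 = 4
  Position 0: "mod"
  Position 1: "ode"
  Position 2: "der"
  Position 3: "ern"
Trigrams = "mod", "ode", "der", "ern"


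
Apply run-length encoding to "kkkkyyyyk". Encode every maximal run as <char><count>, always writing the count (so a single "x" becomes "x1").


String: "kkkkyyyyk"
Scanning for consecutive runs:
  'k' x 4
  'y' x 4
  'k' x 1
RLE = "k4y4k1"


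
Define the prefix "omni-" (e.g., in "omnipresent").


Prefix: omni-
Example: omnipresent (omni- + present)
Meaning = all


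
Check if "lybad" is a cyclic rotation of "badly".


Word: "badly", Candidate: "lybad"
Method: check if candidate is substring of word+word
"badlybadly" contains "lybad"? Yes
Is rotation = Yes


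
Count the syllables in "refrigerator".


Word: "refrigerator"
Syllable breakdown: re-frig-er-a-tor
Counting: 5 parts
= 5 syllables


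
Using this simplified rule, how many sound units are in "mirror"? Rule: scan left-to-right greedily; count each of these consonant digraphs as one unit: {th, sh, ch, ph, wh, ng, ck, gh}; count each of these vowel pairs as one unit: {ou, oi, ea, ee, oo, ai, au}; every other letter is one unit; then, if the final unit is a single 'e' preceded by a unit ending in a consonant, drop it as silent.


Word: "mirror" (6 letters)
Left-to-right scan:
  1. 'm' (letter)
  2. 'i' (letter)
  3. 'r' (letter)
  4. 'r' (letter)
  5. 'o' (letter)
  6. 'r' (letter)
Units from scan: 6
Sound units = 6 units


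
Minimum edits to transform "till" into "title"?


Word 1: "till" (length 4)
Word 2: "title" (length 5)
One optimal edit sequence (insert/delete/substitute each cost 1):
  1. keep 't'
  2. keep 'i'
  3. insert 't'  (+1)
  4. keep 'l'
  5. substitute 'l' -> 'e'  (+1)
Total edit operations: 2
Edit distance = 2


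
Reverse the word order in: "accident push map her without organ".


Original: "accident push map her without organ"
Words (1..n): accident | push | map | her | without | organ
Reversed (n..1): organ | without | her | map | push | accident
Result = "organ without her map push accident"


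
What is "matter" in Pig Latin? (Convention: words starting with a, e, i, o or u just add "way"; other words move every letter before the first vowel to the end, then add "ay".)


Word: "matter"
Starts with consonant(s) → move to end, add 'ay'
Consonant cluster: "m"
Pig Latin = "attermay"


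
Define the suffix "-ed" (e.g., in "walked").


Suffix: -ed
Example: walked (walk + -ed)
Meaning = past tense


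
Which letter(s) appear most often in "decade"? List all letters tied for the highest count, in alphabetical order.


Word: "decade"
Letter counts:
  'a': 1
  'c': 1
  'd': 2
  'e': 2
Maximum count = 2
Most frequent = 'd', 'e' (2 times each)


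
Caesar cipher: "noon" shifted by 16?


Word: "noon"
Shift: 16
Each letter → (letter + shift) mod 26:
  'n' (13) + 16 = 3 → 'd'
  'o' (14) + 16 = 4 → 'e'
  'o' (14) + 16 = 4 → 'e'
  'n' (13) + 16 = 3 → 'd'
Result = "deed"


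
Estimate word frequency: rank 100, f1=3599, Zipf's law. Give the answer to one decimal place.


Zipf's law: f(r) = f(1) / r
f(1) = 3599
f(100) = 3599 / 100
= 36.0 occurrences


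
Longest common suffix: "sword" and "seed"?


Word 1: "sword"
Word 2: "seed"
Comparing from end:
  Pos -1: 'd' == 'd'
  Pos -2: 'r' != 'e' (stop)
LCS = "d" (length 1)


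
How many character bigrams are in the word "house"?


Word: "house" (length 5)
Number of 2-grams = length - 2 + 1 = 5 - 2 + 1
= 4


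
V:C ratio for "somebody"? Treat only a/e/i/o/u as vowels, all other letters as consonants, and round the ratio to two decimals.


Word: "somebody"
Vowels (a,e,i,o,u): 3
Consonants: 5
Ratio = 3/5
= 0.60


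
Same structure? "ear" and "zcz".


Pattern of "ear": [0, 1, 2]
Pattern of "zcz": [0, 1, 0]
Patterns do not match
Same pattern = No


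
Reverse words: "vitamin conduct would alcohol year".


Original: "vitamin conduct would alcohol year"
Words (1..n): vitamin | conduct | would | alcohol | year
Reversed (n..1): year | alcohol | would | conduct | vitamin
Result = "year alcohol would conduct vitamin"


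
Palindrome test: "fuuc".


Word: "fuuc"
Reversed: "cuuf"
Forward == Backward? fuuc != cuuf
Palindrome = No


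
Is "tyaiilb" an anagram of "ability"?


Word 1: "ability" → sorted: abiilty
Word 2: "tyaiilb" → sorted: abiilty
Same letters? abiilty == abiilty
Anagram = Yes


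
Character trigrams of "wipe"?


Word: "wipe" (length 4)
Number of trigrams = 4 - 3 + 1 = 2
  Position 0: "wip"
  Position 1: "ipe"
Trigrams = "wip", "ipe"


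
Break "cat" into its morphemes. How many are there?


Word: "cat"
Morphemes: cat
Each morpheme carries meaning
= 1 morpheme


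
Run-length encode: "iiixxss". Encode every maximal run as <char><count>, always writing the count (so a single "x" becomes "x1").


String: "iiixxss"
Scanning for consecutive runs:
  'i' x 3
  'x' x 2
  's' x 2
RLE = "i3x2s2"


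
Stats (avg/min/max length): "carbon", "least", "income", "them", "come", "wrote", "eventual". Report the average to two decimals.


Lengths: "carbon"=6, "least"=5, "income"=6, "them"=4, "come"=4, "wrote"=5, "eventual"=8
Sum = 38, Count = 7
Average = 38/7 = 5.43
= avg=5.43, min=4, max=8


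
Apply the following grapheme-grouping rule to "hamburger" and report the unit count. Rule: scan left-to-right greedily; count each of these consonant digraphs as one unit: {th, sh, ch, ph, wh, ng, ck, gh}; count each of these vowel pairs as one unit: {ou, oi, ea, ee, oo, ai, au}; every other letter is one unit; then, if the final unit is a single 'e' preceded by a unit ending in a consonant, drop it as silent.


Word: "hamburger" (9 letters)
Left-to-right scan:
  [1] 'h' (letter)
  [2] 'a' (letter)
  [3] 'm' (letter)
  [4] 'b' (letter)
  [5] 'u' (letter)
  [6] 'r' (letter)
  [7] 'g' (letter)
  [8] 'e' (letter)
  [9] 'r' (letter)
Units from scan: 9
Sound units = 9 units


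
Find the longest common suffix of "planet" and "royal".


Word 1: "planet"
Word 2: "royal"
Comparing from end:
  Pos -1: 't' != 'l' (stop)
LCS = "" (length 0)


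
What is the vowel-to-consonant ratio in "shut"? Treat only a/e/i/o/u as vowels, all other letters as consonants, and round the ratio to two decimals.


Word: "shut"
Vowels (a,e,i,o,u): 1
Consonants: 3
Ratio = 1/3
= 0.33


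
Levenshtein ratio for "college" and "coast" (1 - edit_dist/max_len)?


Word 1: "college" (length 7)
Word 2: "coast" (length 5)
One optimal edit sequence:
  1. keep 'c'
  2. keep 'o'
  3. delete 'l'  (+1)
  4. delete 'l'  (+1)
  5. substitute 'e' -> 'a'  (+1)
  6. substitute 'g' -> 's'  (+1)
  7. substitute 'e' -> 't'  (+1)
Edit distance = 5
Max length = max(7, 5) = 7
Similarity = 1 - 5/7
= 0.2857


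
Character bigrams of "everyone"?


Word: "everyone" (length 8)
Number of bigrams = 8 - 2 + 1 = 7
  Position 0: "ev"
  Position 1: "ve"
  Position 2: "er"
  Position 3: "ry"
  Position 4: "yo"
  Position 5: "on"
  Position 6: "ne"
Bigrams = "ev", "ve", "er", "ry", "yo", "on", "ne"


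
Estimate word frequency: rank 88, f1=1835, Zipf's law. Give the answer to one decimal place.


Zipf's law: f(r) = f(1) / r
f(1) = 1835
f(88) = 1835 / 88
= 20.9 occurrences


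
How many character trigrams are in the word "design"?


Word: "design" (length 6)
Number of 3-grams = length - 3 + 1 = 6 - 3 + 1
= 4


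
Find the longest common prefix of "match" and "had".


Word 1: "match"
Word 2: "had"
Comparing from start:
  Pos 0: 'm' != 'h' (stop)
LCP = "" (length 0)


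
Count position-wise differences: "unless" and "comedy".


Comparing character by character (same length = 6):
  Pos 0: 'u' vs 'c' !=
  Pos 1: 'n' vs 'o' !=
  Pos 2: 'l' vs 'm' !=
  Pos 3: 'e' vs 'e' =
  Pos 4: 's' vs 'd' !=
  Pos 5: 's' vs 'y' !=
Hamming distance = 5


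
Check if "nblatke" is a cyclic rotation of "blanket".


Word: "blanket", Candidate: "nblatke"
Method: check if candidate is substring of word+word
"blanketblanket" contains "nblatke"? No
Is rotation = No


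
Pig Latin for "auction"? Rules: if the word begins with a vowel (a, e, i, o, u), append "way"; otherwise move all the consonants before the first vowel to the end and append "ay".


Word: "auction"
Starts with vowel → add 'way'
Pig Latin = "auctionway"


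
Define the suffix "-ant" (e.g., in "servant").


Suffix: -ant
Example: servant (serve + -ant, with a spelling change)
Meaning = one who / that which


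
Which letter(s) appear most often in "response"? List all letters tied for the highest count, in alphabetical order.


Word: "response"
Letter counts:
  'e': 2
  'n': 1
  'o': 1
  'p': 1
  'r': 1
  's': 2
Maximum count = 2
Most frequent = 'e', 's' (2 times each)


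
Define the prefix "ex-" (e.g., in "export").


Prefix: ex-
Example: export (ex- + port)
Meaning = out / former


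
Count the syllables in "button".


Word: "button"
Syllable breakdown: but / ton
Counting: 2 parts
= 2 syllables


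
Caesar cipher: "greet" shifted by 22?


Word: "greet"
Shift: 22
Each letter → (letter + shift) mod 26:
  'g' (6) + 22 = 2 → 'c'
  'r' (17) + 22 = 13 → 'n'
  'e' (4) + 22 = 0 → 'a'
  'e' (4) + 22 = 0 → 'a'
  't' (19) + 22 = 15 → 'p'
Result = "cnaap"


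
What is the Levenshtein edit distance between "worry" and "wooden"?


Word 1: "worry" (length 5)
Word 2: "wooden" (length 6)
One optimal edit sequence (insert/delete/substitute each cost 1):
  1. keep 'w'
  2. insert 'o'  (+1)
  3. keep 'o'
  4. substitute 'r' -> 'd'  (+1)
  5. substitute 'r' -> 'e'  (+1)
  6. substitute 'y' -> 'n'  (+1)
Total edit operations: 4
Edit distance = 4


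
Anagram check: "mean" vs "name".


Word 1: "mean" → sorted: aemn
Word 2: "name" → sorted: aemn
Same letters? aemn == aemn
Anagram = Yes


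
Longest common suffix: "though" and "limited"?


Word 1: "though"
Word 2: "limited"
Comparing from end:
  Pos -1: 'h' != 'd' (stop)
LCS = "" (length 0)


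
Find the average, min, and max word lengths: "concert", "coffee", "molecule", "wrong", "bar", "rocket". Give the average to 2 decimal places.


Lengths: "concert"=7, "coffee"=6, "molecule"=8, "wrong"=5, "bar"=3, "rocket"=6
Sum = 35, Count = 6
Average = 35/6 = 5.83
= avg=5.83, min=3, max=8


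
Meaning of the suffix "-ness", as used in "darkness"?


Suffix: -ness
As in: darkness -> dark + -ness
Meaning = state of being


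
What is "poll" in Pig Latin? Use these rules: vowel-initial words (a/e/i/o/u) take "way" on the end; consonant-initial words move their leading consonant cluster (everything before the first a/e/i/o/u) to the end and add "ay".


Word: "poll"
Starts with consonant(s) → move to end, add 'ay'
Consonant cluster: "p"
Pig Latin = "ollpay"


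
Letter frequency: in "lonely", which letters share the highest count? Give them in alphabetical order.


Word: "lonely"
Letter counts:
  'e': 1
  'l': 2
  'n': 1
  'o': 1
  'y': 1
Maximum count = 2
Most frequent = 'l' (2 times each)


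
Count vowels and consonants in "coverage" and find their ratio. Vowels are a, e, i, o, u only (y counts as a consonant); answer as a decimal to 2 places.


Word: "coverage"
Vowels (a,e,i,o,u): 4
Consonants: 4
Ratio = 4/4
= 1.00


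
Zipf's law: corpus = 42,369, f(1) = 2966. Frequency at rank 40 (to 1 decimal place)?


Zipf's law: f(r) = f(1) / r
f(1) = 2966
f(40) = 2966 / 40
= 74.2 occurrences


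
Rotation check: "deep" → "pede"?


Word: "deep", Candidate: "pede"
Method: check if candidate is substring of word+word
"deepdeep" contains "pede"? No
Is rotation = No


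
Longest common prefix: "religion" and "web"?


Word 1: "religion"
Word 2: "web"
Comparing from start:
  Pos 0: 'r' != 'w' (stop)
LCP = "" (length 0)


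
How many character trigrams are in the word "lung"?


Word: "lung" (length 4)
Number of 3-grams = length - 3 + 1 = 4 - 3 + 1
= 2


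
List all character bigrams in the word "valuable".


Word: "valuable" (length 8)
Number of bigrams = 8 - 2 + 1 = 7
  Position 0: "va"
  Position 1: "al"
  Position 2: "lu"
  Position 3: "ua"
  Position 4: "ab"
  Position 5: "bl"
  Position 6: "le"
Bigrams = "va", "al", "lu", "ua", "ab", "bl", "le"


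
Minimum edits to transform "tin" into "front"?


Word 1: "tin" (length 3)
Word 2: "front" (length 5)
One optimal edit sequence (insert/delete/substitute each cost 1):
  1. insert 'f'  (+1)
  2. substitute 't' -> 'r'  (+1)
  3. substitute 'i' -> 'o'  (+1)
  4. keep 'n'
  5. insert 't'  (+1)
Total edit operations: 4
Edit distance = 4


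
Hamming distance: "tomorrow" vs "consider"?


Comparing character by character (same length = 8):
  Pos 0: 't' vs 'c' !=
  Pos 1: 'o' vs 'o' =
  Pos 2: 'm' vs 'n' !=
  Pos 3: 'o' vs 's' !=
  Pos 4: 'r' vs 'i' !=
  Pos 5: 'r' vs 'd' !=
  Pos 6: 'o' vs 'e' !=
  Pos 7: 'w' vs 'r' !=
Hamming distance = 7


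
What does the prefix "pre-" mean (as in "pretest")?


Prefix: pre-
Example: pretest (pre- + test)
Meaning = before


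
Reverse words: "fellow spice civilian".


Original: "fellow spice civilian"
Words (1..n): fellow | spice | civilian
Reversed (n..1): civilian | spice | fellow
Result = "civilian spice fellow"


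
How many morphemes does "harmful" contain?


Word: "harmful"
Morphemes: harm | -ful
Each morpheme carries meaning
= 2 morphemes


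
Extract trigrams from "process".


Word: "process" (length 7)
Number of trigrams = 7 - 3 + 1 = 5
  Position 0: "pro"
  Position 1: "roc"
  Position 2: "oce"
  Position 3: "ces"
  Position 4: "ess"
Trigrams = "pro", "roc", "oce", "ces", "ess"


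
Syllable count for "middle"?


Word: "middle"
Syllable breakdown: mid | dle
Counting: 2 parts
= 2 syllables


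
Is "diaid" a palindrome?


Word: "diaid"
Reversed: "diaid"
Forward == Backward? diaid == diaid
Palindrome = Yes


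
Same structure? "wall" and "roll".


Pattern of "wall": [0, 1, 2, 2]
Pattern of "roll": [0, 1, 2, 2]
Patterns match
Same pattern = Yes


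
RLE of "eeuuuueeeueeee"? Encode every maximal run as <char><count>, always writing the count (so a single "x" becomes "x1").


String: "eeuuuueeeueeee"
Scanning for consecutive runs:
  'e' x 2
  'u' x 4
  'e' x 3
  'u' x 1
  'e' x 4
RLE = "e2u4e3u1e4"


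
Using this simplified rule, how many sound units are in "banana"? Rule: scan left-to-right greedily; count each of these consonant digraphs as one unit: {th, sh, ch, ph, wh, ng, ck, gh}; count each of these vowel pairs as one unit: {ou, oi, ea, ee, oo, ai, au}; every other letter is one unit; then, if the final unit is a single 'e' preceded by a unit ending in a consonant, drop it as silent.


Word: "banana" (6 letters)
Left-to-right scan:
  1. 'b' (letter)
  2. 'a' (letter)
  3. 'n' (letter)
  4. 'a' (letter)
  5. 'n' (letter)
  6. 'a' (letter)
Units from scan: 6
Sound units = 6 units


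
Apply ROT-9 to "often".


Word: "often"
Shift: 9
Each letter → (letter + shift) mod 26:
  'o' (14) + 9 = 23 → 'x'
  'f' (5) + 9 = 14 → 'o'
  't' (19) + 9 = 2 → 'c'
  'e' (4) + 9 = 13 → 'n'
  'n' (13) + 9 = 22 → 'w'
Result = "xocnw"


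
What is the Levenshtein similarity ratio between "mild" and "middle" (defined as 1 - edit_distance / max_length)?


Word 1: "mild" (length 4)
Word 2: "middle" (length 6)
One optimal edit sequence:
  1. keep 'm'
  2. keep 'i'
  3. insert 'd'  (+1)
  4. insert 'd'  (+1)
  5. keep 'l'
  6. substitute 'd' -> 'e'  (+1)
Edit distance = 3
Max length = max(4, 6) = 6
Similarity = 1 - 3/6
= 0.5000


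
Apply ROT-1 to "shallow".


Word: "shallow"
Shift: 1
Each letter → (letter + shift) mod 26:
  's' (18) + 1 = 19 → 't'
  'h' (7) + 1 = 8 → 'i'
  'a' (0) + 1 = 1 → 'b'
  'l' (11) + 1 = 12 → 'm'
  'l' (11) + 1 = 12 → 'm'
  'o' (14) + 1 = 15 → 'p'
  'w' (22) + 1 = 23 → 'x'
Result = "tibmmpx"


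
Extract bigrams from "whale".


Word: "whale" (length 5)
Number of bigrams = 5 - 2 + 1 = 4
  Position 0: "wh"
  Position 1: "ha"
  Position 2: "al"
  Position 3: "le"
Bigrams = "wh", "ha", "al", "le"


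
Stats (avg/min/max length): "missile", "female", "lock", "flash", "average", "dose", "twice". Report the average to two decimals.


Lengths: "missile"=7, "female"=6, "lock"=4, "flash"=5, "average"=7, "dose"=4, "twice"=5
Sum = 38, Count = 7
Average = 38/7 = 5.43
= avg=5.43, min=4, max=7


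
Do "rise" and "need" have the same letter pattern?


Pattern of "rise": [0, 1, 2, 3]
Pattern of "need": [0, 1, 1, 2]
Patterns do not match
Same pattern = No


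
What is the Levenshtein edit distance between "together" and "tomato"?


Word 1: "together" (length 8)
Word 2: "tomato" (length 6)
One optimal edit sequence (insert/delete/substitute each cost 1):
  1. keep 't'
  2. keep 'o'
  3. substitute 'g' -> 'm'  (+1)
  4. substitute 'e' -> 'a'  (+1)
  5. keep 't'
  6. delete 'h'  (+1)
  7. delete 'e'  (+1)
  8. substitute 'r' -> 'o'  (+1)
Total edit operations: 5
Edit distance = 5


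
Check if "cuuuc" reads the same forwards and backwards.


Word: "cuuuc"
Reversed: "cuuuc"
Forward == Backward? cuuuc == cuuuc
Palindrome = Yes


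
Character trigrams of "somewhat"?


Word: "somewhat" (length 8)
Number of trigrams = 8 - 3 + 1 = 6
  Position 0: "som"
  Position 1: "ome"
  Position 2: "mew"
  Position 3: "ewh"
  Position 4: "wha"
  Position 5: "hat"
Trigrams = "som", "ome", "mew", "ewh", "wha", "hat"


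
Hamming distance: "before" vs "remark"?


Comparing character by character (same length = 6):
  Pos 0: 'b' vs 'r' !=
  Pos 1: 'e' vs 'e' =
  Pos 2: 'f' vs 'm' !=
  Pos 3: 'o' vs 'a' !=
  Pos 4: 'r' vs 'r' =
  Pos 5: 'e' vs 'k' !=
Hamming distance = 4


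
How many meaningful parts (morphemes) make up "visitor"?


Word: "visitor"
Morphemes: visit | -or
Each morpheme carries meaning
= 2 morphemes


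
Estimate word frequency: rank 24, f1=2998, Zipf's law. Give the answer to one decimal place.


Zipf's law: f(r) = f(1) / r
f(1) = 2998
f(24) = 2998 / 24
= 124.9 occurrences


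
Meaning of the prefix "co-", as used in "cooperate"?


Prefix: co-
Example: cooperate = co- + operate
Meaning = together


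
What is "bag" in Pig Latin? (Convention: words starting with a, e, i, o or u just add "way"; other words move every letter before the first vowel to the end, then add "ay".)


Word: "bag"
Starts with consonant(s) → move to end, add 'ay'
Consonant cluster: "b"
Pig Latin = "agbay"


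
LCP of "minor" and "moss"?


Word 1: "minor"
Word 2: "moss"
Comparing from start:
  Pos 0: 'm' == 'm'
  Pos 1: 'i' != 'o' (stop)
LCP = "m" (length 1)


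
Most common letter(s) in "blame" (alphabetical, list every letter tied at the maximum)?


Word: "blame"
Letter counts:
  'a': 1
  'b': 1
  'e': 1
  'l': 1
  'm': 1
Maximum count = 1
Most frequent = 'a', 'b', 'e', 'l', 'm' (1 time each)


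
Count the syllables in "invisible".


Word: "invisible"
Syllable breakdown: in-vis-i-ble
Counting: 4 parts
= 4 syllables


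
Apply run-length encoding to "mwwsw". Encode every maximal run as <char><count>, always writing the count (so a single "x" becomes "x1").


String: "mwwsw"
Scanning for consecutive runs:
  'm' x 1
  'w' x 2
  's' x 1
  'w' x 1
RLE = "m1w2s1w1"


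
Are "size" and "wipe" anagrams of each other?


Word 1: "size" → sorted: eisz
Word 2: "wipe" → sorted: eipw
Same letters? eisz != eipw
Anagram = No


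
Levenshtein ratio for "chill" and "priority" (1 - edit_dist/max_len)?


Word 1: "chill" (length 5)
Word 2: "priority" (length 8)
One optimal edit sequence:
  1. insert 'p'  (+1)
  2. insert 'r'  (+1)
  3. insert 'i'  (+1)
  4. substitute 'c' -> 'o'  (+1)
  5. substitute 'h' -> 'r'  (+1)
  6. keep 'i'
  7. substitute 'l' -> 't'  (+1)
  8. substitute 'l' -> 'y'  (+1)
Edit distance = 7
Max length = max(5, 8) = 8
Similarity = 1 - 7/8
= 0.1250


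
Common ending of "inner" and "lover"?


Word 1: "inner"
Word 2: "lover"
Comparing from end:
  Pos -1: 'r' == 'r'
  Pos -2: 'e' == 'e'
  Pos -3: 'n' != 'v' (stop)
LCS = "er" (length 2)


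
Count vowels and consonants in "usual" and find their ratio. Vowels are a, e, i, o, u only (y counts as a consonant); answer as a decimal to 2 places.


Word: "usual"
Vowels (a,e,i,o,u): 3
Consonants: 2
Ratio = 3/2
= 1.50


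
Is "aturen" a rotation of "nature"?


Word: "nature", Candidate: "aturen"
Method: check if candidate is substring of word+word
"naturenature" contains "aturen"? Yes
Is rotation = Yes


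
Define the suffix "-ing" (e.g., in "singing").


Suffix: -ing
Example: singing = sing + -ing
Meaning = present participle


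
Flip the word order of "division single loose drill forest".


Original: "division single loose drill forest"
Words (1..n): division | single | loose | drill | forest
Reversed (n..1): forest | drill | loose | single | division
Result = "forest drill loose single division"


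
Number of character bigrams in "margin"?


Word: "margin" (length 6)
Number of 2-grams = length - 2 + 1 = 6 - 2 + 1
= 5


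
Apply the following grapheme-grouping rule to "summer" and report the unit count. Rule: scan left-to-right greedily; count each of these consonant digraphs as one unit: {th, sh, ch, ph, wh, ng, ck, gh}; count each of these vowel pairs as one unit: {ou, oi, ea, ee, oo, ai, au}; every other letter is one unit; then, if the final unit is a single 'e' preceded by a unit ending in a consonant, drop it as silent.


Word: "summer" (6 letters)
Left-to-right scan:
  1. 's' (letter)
  2. 'u' (letter)
  3. 'm' (letter)
  4. 'm' (letter)
  5. 'e' (letter)
  6. 'r' (letter)
Units from scan: 6
Sound units = 6 units
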